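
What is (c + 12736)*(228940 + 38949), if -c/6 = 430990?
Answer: -689333046356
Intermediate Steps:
c = -2585940 (c = -6*430990 = -2585940)
(c + 12736)*(228940 + 38949) = (-2585940 + 12736)*(228940 + 38949) = -2573204*267889 = -689333046356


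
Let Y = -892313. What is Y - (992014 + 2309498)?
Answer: -4193825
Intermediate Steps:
Y - (992014 + 2309498) = -892313 - (992014 + 2309498) = -892313 - 1*3301512 = -892313 - 3301512 = -4193825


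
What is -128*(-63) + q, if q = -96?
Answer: 7968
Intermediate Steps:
-128*(-63) + q = -128*(-63) - 96 = 8064 - 96 = 7968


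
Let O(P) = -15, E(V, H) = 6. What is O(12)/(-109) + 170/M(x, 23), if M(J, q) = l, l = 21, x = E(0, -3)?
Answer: 18845/2289 ≈ 8.2328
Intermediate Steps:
x = 6
M(J, q) = 21
O(12)/(-109) + 170/M(x, 23) = -15/(-109) + 170/21 = -15*(-1/109) + 170*(1/21) = 15/109 + 170/21 = 18845/2289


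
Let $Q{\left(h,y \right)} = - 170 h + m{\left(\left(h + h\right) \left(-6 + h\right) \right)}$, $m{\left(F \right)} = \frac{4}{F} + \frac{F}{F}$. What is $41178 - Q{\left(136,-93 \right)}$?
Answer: $\frac{568385479}{8840} \approx 64297.0$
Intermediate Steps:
$m{\left(F \right)} = 1 + \frac{4}{F}$ ($m{\left(F \right)} = \frac{4}{F} + 1 = 1 + \frac{4}{F}$)
$Q{\left(h,y \right)} = - 170 h + \frac{4 + 2 h \left(-6 + h\right)}{2 h \left(-6 + h\right)}$ ($Q{\left(h,y \right)} = - 170 h + \frac{4 + \left(h + h\right) \left(-6 + h\right)}{\left(h + h\right) \left(-6 + h\right)} = - 170 h + \frac{4 + 2 h \left(-6 + h\right)}{2 h \left(-6 + h\right)}$)
$41178 - Q{\left(136,-93 \right)} = 41178 - \frac{2 + 136 \left(-6 + 136\right) + 170 \cdot 136^{2} \left(6 - 136\right)}{136 \left(-6 + 136\right)} = 41178 - \frac{2 + 136 \cdot 130 + 170 \cdot 18496 \left(6 - 136\right)}{136 \cdot 130} = 41178 - \frac{1}{136} \cdot \frac{1}{130} \left(2 + 17680 + 170 \cdot 18496 \left(-130\right)\right) = 41178 - \frac{1}{136} \cdot \frac{1}{130} \left(2 + 17680 - 408761600\right) = 41178 - \frac{1}{136} \cdot \frac{1}{130} \left(-408743918\right) = 41178 - - \frac{204371959}{8840} = 41178 + \frac{204371959}{8840} = \frac{568385479}{8840}$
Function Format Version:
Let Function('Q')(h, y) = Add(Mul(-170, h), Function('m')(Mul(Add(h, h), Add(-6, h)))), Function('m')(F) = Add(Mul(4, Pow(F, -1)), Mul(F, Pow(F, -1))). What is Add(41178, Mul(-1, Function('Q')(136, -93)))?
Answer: Rational(568385479, 8840) ≈ 64297.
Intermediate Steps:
Function('m')(F) = Add(1, Mul(4, Pow(F, -1))) (Function('m')(F) = Add(Mul(4, Pow(F, -1)), 1) = Add(1, Mul(4, Pow(F, -1))))
Function('Q')(h, y) = Add(Mul(-170, h), Mul(Rational(1, 2), Pow(h, -1), Pow(Add(-6, h), -1), Add(4, Mul(2, h, Add(-6, h))))) (Function('Q')(h, y) = Add(Mul(-170, h), Mul(Pow(Mul(Add(h, h), Add(-6, h)), -1), Add(4, Mul(Add(h, h), Add(-6, h))))) = Add(Mul(-170, h), Mul(Pow(Mul(Mul(2, h), Add(-6, h)), -1), Add(4, Mul(Mul(2, h), Add(-6, h))))) = Add(Mul(-170, h), Mul(Pow(Mul(2, h, Add(-6, h)), -1), Add(4, Mul(2, h, Add(-6, h))))) = Add(Mul(-170, h), Mul(Mul(Rational(1, 2), Pow(h, -1), Pow(Add(-6, h), -1)), Add(4, Mul(2, h, Add(-6, h))))) = Add(Mul(-170, h), Mul(Rational(1, 2), Pow(h, -1), Pow(Add(-6, h), -1), Add(4, Mul(2, h, Add(-6, h))))))
Add(41178, Mul(-1, Function('Q')(136, -93))) = Add(41178, Mul(-1, Mul(Pow(136, -1), Pow(Add(-6, 136), -1), Add(2, Mul(136, Add(-6, 136)), Mul(170, Pow(136, 2), Add(6, Mul(-1, 136))))))) = Add(41178, Mul(-1, Mul(Rational(1, 136), Pow(130, -1), Add(2, Mul(136, 130), Mul(170, 18496, Add(6, -136)))))) = Add(41178, Mul(-1, Mul(Rational(1, 136), Rational(1, 130), Add(2, 17680, Mul(170, 18496, -130))))) = Add(41178, Mul(-1, Mul(Rational(1, 136), Rational(1, 130), Add(2, 17680, -408761600)))) = Add(41178, Mul(-1, Mul(Rational(1, 136), Rational(1, 130), -408743918))) = Add(41178, Mul(-1, Rational(-204371959, 8840))) = Add(41178, Rational(204371959, 8840)) = Rational(568385479, 8840)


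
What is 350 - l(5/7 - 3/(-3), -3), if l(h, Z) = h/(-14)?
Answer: 17156/49 ≈ 350.12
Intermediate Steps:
l(h, Z) = -h/14 (l(h, Z) = h*(-1/14) = -h/14)
350 - l(5/7 - 3/(-3), -3) = 350 - (-1)*(5/7 - 3/(-3))/14 = 350 - (-1)*(5*(⅐) - 3*(-⅓))/14 = 350 - (-1)*(5/7 + 1)/14 = 350 - (-1)*12/(14*7) = 350 - 1*(-6/49) = 350 + 6/49 = 17156/49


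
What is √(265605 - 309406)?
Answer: I*√43801 ≈ 209.29*I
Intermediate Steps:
√(265605 - 309406) = √(-43801) = I*√43801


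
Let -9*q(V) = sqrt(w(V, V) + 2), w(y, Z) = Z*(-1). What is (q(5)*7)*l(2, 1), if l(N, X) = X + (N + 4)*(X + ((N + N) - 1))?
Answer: -175*I*sqrt(3)/9 ≈ -33.679*I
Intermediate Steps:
w(y, Z) = -Z
q(V) = -sqrt(2 - V)/9 (q(V) = -sqrt(-V + 2)/9 = -sqrt(2 - V)/9)
l(N, X) = X + (4 + N)*(-1 + X + 2*N) (l(N, X) = X + (4 + N)*(X + (2*N - 1)) = X + (4 + N)*(X + (-1 + 2*N)) = X + (4 + N)*(-1 + X + 2*N))
(q(5)*7)*l(2, 1) = (-sqrt(2 - 1*5)/9*7)*(-4 + 2*2**2 + 5*1 + 7*2 + 2*1) = (-sqrt(2 - 5)/9*7)*(-4 + 2*4 + 5 + 14 + 2) = (-I*sqrt(3)/9*7)*(-4 + 8 + 5 + 14 + 2) = (-I*sqrt(3)/9*7)*25 = -7*I*sqrt(3)/9*25 = -175*I*sqrt(3)/9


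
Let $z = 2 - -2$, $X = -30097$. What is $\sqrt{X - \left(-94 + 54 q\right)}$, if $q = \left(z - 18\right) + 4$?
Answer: $i \sqrt{29463} \approx 171.65 i$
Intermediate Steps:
$z = 4$ ($z = 2 + 2 = 4$)
$q = -10$ ($q = \left(4 - 18\right) + 4 = -14 + 4 = -10$)
$\sqrt{X - \left(-94 + 54 q\right)} = \sqrt{-30097 + \left(94 - -540\right)} = \sqrt{-30097 + \left(94 + 540\right)} = \sqrt{-30097 + 634} = \sqrt{-29463} = i \sqrt{29463}$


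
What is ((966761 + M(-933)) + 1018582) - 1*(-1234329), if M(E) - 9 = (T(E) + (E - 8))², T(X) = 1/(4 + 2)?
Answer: 147774541/36 ≈ 4.1048e+6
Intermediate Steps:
T(X) = ⅙ (T(X) = 1/6 = ⅙)
M(E) = 9 + (-47/6 + E)² (M(E) = 9 + (⅙ + (E - 8))² = 9 + (⅙ + (-8 + E))² = 9 + (-47/6 + E)²)
((966761 + M(-933)) + 1018582) - 1*(-1234329) = ((966761 + (9 + (-47 + 6*(-933))²/36)) + 1018582) - 1*(-1234329) = ((966761 + (9 + (-47 - 5598)²/36)) + 1018582) + 1234329 = ((966761 + (9 + (1/36)*(-5645)²)) + 1018582) + 1234329 = ((966761 + (9 + (1/36)*31866025)) + 1018582) + 1234329 = ((966761 + (9 + 31866025/36)) + 1018582) + 1234329 = ((966761 + 31866349/36) + 1018582) + 1234329 = (66669745/36 + 1018582) + 1234329 = 103338697/36 + 1234329 = 147774541/36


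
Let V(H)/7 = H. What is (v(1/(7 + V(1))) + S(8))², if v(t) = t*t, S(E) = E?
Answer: 2461761/38416 ≈ 64.082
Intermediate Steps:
V(H) = 7*H
v(t) = t²
(v(1/(7 + V(1))) + S(8))² = ((1/(7 + 7*1))² + 8)² = ((1/(7 + 7))² + 8)² = ((1/14)² + 8)² = (1/196 + 8)² = (1569/196)² = 2461761/38416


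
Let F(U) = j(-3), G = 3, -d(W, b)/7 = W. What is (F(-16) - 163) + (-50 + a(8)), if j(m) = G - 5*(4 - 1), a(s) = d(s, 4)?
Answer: -281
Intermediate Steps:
d(W, b) = -7*W
a(s) = -7*s
j(m) = -12 (j(m) = 3 - 5*(4 - 1) = 3 - 5*3 = 3 - 15 = -12)
F(U) = -12
(F(-16) - 163) + (-50 + a(8)) = (-12 - 163) + (-50 - 7*8) = -175 + (-50 - 56) = -175 - 106 = -281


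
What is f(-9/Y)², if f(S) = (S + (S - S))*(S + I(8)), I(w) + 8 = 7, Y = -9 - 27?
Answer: 9/256 ≈ 0.035156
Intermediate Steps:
Y = -36
I(w) = -1 (I(w) = -8 + 7 = -1)
f(S) = S*(-1 + S) (f(S) = (S + (S - S))*(S - 1) = (S + 0)*(-1 + S) = S*(-1 + S))
f(-9/Y)² = ((-9/(-36))*(-1 - 9/(-36)))² = ((-9*(-1/36))*(-1 - 9*(-1/36)))² = ((-1 + ¼)/4)² = ((¼)*(-¾))² = (-3/16)² = 9/256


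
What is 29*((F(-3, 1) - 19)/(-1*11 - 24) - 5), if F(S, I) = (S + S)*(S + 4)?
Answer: -870/7 ≈ -124.29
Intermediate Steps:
F(S, I) = 2*S*(4 + S) (F(S, I) = (2*S)*(4 + S) = 2*S*(4 + S))
29*((F(-3, 1) - 19)/(-1*11 - 24) - 5) = 29*((2*(-3)*(4 - 3) - 19)/(-1*11 - 24) - 5) = 29*((2*(-3)*1 - 19)/(-11 - 24) - 5) = 29*((-6 - 19)/(-35) - 5) = 29*(-25*(-1/35) - 5) = 29*(5/7 - 5) = 29*(-30/7) = -870/7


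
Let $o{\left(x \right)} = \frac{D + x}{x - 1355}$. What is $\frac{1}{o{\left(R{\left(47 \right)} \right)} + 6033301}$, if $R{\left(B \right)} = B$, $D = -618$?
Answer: $\frac{1308}{7891558279} \approx 1.6575 \cdot 10^{-7}$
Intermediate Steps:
$o{\left(x \right)} = \frac{-618 + x}{-1355 + x}$ ($o{\left(x \right)} = \frac{-618 + x}{x - 1355} = \frac{-618 + x}{-1355 + x}$)
$\frac{1}{o{\left(R{\left(47 \right)} \right)} + 6033301} = \frac{1}{\frac{-618 + 47}{-1355 + 47} + 6033301} = \frac{1}{\frac{1}{-1308} \left(-571\right) + 6033301} = \frac{1}{\left(- \frac{1}{1308}\right) \left(-571\right) + 6033301} = \frac{1}{\frac{571}{1308} + 6033301} = \frac{1}{\frac{7891558279}{1308}} = \frac{1308}{7891558279}$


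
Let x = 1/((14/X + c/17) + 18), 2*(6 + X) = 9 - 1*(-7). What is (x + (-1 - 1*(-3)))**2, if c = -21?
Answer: 680625/163216 ≈ 4.1701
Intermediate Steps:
X = 2 (X = -6 + (9 - 1*(-7))/2 = -6 + (9 + 7)/2 = -6 + (1/2)*16 = -6 + 8 = 2)
x = 17/404 (x = 1/((14/2 - 21/17) + 18) = 1/((14*(1/2) - 21*1/17) + 18) = 1/((7 - 21/17) + 18) = 1/(98/17 + 18) = 1/(404/17) = 17/404 ≈ 0.042079)
(x + (-1 - 1*(-3)))**2 = (17/404 + (-1 - 1*(-3)))**2 = (17/404 + (-1 + 3))**2 = (17/404 + 2)**2 = (825/404)**2 = 680625/163216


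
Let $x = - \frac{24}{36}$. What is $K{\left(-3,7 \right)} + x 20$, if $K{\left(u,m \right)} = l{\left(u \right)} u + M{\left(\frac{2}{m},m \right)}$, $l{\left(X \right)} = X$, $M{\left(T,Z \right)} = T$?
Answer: $- \frac{85}{21} \approx -4.0476$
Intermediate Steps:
$K{\left(u,m \right)} = u^{2} + \frac{2}{m}$ ($K{\left(u,m \right)} = u u + \frac{2}{m} = u^{2} + \frac{2}{m}$)
$x = - \frac{2}{3}$ ($x = \left(-24\right) \frac{1}{36} = - \frac{2}{3} \approx -0.66667$)
$K{\left(-3,7 \right)} + x 20 = \left(\left(-3\right)^{2} + \frac{2}{7}\right) - \frac{40}{3} = \left(9 + 2 \cdot \frac{1}{7}\right) - \frac{40}{3} = \left(9 + \frac{2}{7}\right) - \frac{40}{3} = \frac{65}{7} - \frac{40}{3} = - \frac{85}{21}$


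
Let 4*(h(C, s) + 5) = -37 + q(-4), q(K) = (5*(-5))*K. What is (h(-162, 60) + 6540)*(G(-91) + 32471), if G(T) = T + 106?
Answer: 425615329/2 ≈ 2.1281e+8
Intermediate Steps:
q(K) = -25*K
h(C, s) = 43/4 (h(C, s) = -5 + (-37 - 25*(-4))/4 = -5 + (-37 + 100)/4 = -5 + (¼)*63 = -5 + 63/4 = 43/4)
G(T) = 106 + T
(h(-162, 60) + 6540)*(G(-91) + 32471) = (43/4 + 6540)*((106 - 91) + 32471) = 26203*(15 + 32471)/4 = (26203/4)*32486 = 425615329/2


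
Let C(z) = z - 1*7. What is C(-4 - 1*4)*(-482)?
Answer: 7230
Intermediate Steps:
C(z) = -7 + z (C(z) = z - 7 = -7 + z)
C(-4 - 1*4)*(-482) = (-7 + (-4 - 1*4))*(-482) = (-7 + (-4 - 4))*(-482) = (-7 - 8)*(-482) = -15*(-482) = 7230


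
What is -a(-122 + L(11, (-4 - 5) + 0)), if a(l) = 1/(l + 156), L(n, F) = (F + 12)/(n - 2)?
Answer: -3/103 ≈ -0.029126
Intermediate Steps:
L(n, F) = (12 + F)/(-2 + n)
a(l) = 1/(156 + l)
-a(-122 + L(11, (-4 - 5) + 0)) = -1/(156 + (-122 + (12 + ((-4 - 5) + 0))/(-2 + 11))) = -1/(156 + (-122 + (12 + (-9 + 0))/9)) = -1/(156 + (-122 + (12 - 9)/9)) = -1/(156 + (-122 + (⅑)*3)) = -1/(156 + (-122 + ⅓)) = -1/(156 - 365/3) = -1/103/3 = -1*3/103 = -3/103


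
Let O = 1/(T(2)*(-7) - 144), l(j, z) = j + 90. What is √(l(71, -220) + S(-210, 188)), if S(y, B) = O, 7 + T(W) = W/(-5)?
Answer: 2*√8553394/461 ≈ 12.688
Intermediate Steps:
T(W) = -7 - W/5 (T(W) = -7 + W/(-5) = -7 + W*(-⅕) = -7 - W/5)
l(j, z) = 90 + j
O = -5/461 (O = 1/((-7 - ⅕*2)*(-7) - 144) = 1/((-7 - ⅖)*(-7) - 144) = 1/(-37/5*(-7) - 144) = 1/(259/5 - 144) = 1/(-461/5) = -5/461 ≈ -0.010846)
S(y, B) = -5/461
√(l(71, -220) + S(-210, 188)) = √((90 + 71) - 5/461) = √(161 - 5/461) = √(74216/461) = 2*√8553394/461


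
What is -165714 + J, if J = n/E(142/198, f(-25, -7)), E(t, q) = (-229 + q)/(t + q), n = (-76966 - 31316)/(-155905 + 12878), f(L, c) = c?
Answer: -46146963400649/278473569 ≈ -1.6571e+5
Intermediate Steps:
n = 108282/143027 (n = -108282/(-143027) = -108282*(-1/143027) = 108282/143027 ≈ 0.75707)
E(t, q) = (-229 + q)/(q + t)
J = 5612617/278473569 (J = 108282/(143027*(((-229 - 7)/(-7 + 142/198)))) = 108282/(143027*((-236/(-7 + 142*(1/198))))) = 108282/(143027*((-236/(-7 + 71/99)))) = 108282/(143027*((-236/(-622/99)))) = 108282/(143027*((-99/622*(-236)))) = 108282/(143027*(11682/311)) = (108282/143027)*(311/11682) = 5612617/278473569 ≈ 0.020155)
-165714 + J = -165714 + 5612617/278473569 = -46146963400649/278473569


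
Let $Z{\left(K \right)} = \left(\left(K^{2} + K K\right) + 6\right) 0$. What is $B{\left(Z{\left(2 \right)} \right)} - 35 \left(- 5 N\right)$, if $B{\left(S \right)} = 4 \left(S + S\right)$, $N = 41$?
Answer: $7175$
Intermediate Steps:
$Z{\left(K \right)} = 0$ ($Z{\left(K \right)} = \left(\left(K^{2} + K^{2}\right) + 6\right) 0 = \left(2 K^{2} + 6\right) 0 = \left(6 + 2 K^{2}\right) 0 = 0$)
$B{\left(S \right)} = 8 S$ ($B{\left(S \right)} = 4 \cdot 2 S = 8 S$)
$B{\left(Z{\left(2 \right)} \right)} - 35 \left(- 5 N\right) = 8 \cdot 0 - 35 \left(\left(-5\right) 41\right) = 0 - -7175 = 0 + 7175 = 7175$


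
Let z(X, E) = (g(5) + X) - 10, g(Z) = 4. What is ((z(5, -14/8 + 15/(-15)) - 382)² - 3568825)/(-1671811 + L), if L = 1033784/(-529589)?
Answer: 1812325582104/885373749463 ≈ 2.0470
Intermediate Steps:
L = -1033784/529589 (L = 1033784*(-1/529589) = -1033784/529589 ≈ -1.9520)
z(X, E) = -6 + X (z(X, E) = (4 + X) - 10 = -6 + X)
((z(5, -14/8 + 15/(-15)) - 382)² - 3568825)/(-1671811 + L) = (((-6 + 5) - 382)² - 3568825)/(-1671811 - 1033784/529589) = ((-1 - 382)² - 3568825)/(-885373749463/529589) = ((-383)² - 3568825)*(-529589/885373749463) = (146689 - 3568825)*(-529589/885373749463) = -3422136*(-529589/885373749463) = 1812325582104/885373749463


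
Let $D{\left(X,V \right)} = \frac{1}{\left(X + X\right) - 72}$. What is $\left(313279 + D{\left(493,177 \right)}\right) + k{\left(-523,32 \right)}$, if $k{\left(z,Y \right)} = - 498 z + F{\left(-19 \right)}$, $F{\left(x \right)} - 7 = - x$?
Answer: $\frac{524415727}{914} \approx 5.7376 \cdot 10^{5}$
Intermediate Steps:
$D{\left(X,V \right)} = \frac{1}{-72 + 2 X}$ ($D{\left(X,V \right)} = \frac{1}{2 X - 72} = \frac{1}{-72 + 2 X}$)
$F{\left(x \right)} = 7 - x$
$k{\left(z,Y \right)} = 26 - 498 z$ ($k{\left(z,Y \right)} = - 498 z + \left(7 - -19\right) = - 498 z + \left(7 + 19\right) = - 498 z + 26 = 26 - 498 z$)
$\left(313279 + D{\left(493,177 \right)}\right) + k{\left(-523,32 \right)} = \left(313279 + \frac{1}{2 \left(-36 + 493\right)}\right) + \left(26 - -260454\right) = \left(313279 + \frac{1}{2 \cdot 457}\right) + \left(26 + 260454\right) = \left(313279 + \frac{1}{2} \cdot \frac{1}{457}\right) + 260480 = \left(313279 + \frac{1}{914}\right) + 260480 = \frac{286337007}{914} + 260480 = \frac{524415727}{914}$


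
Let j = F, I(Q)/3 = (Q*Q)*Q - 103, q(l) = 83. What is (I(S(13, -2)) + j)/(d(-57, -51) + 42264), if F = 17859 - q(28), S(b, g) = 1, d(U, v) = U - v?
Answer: 8735/21129 ≈ 0.41341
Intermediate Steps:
F = 17776 (F = 17859 - 1*83 = 17859 - 83 = 17776)
I(Q) = -309 + 3*Q³ (I(Q) = 3*((Q*Q)*Q - 103) = 3*(Q²*Q - 103) = 3*(Q³ - 103) = 3*(-103 + Q³) = -309 + 3*Q³)
j = 17776
(I(S(13, -2)) + j)/(d(-57, -51) + 42264) = ((-309 + 3*1³) + 17776)/((-57 - 1*(-51)) + 42264) = ((-309 + 3*1) + 17776)/((-57 + 51) + 42264) = ((-309 + 3) + 17776)/(-6 + 42264) = (-306 + 17776)/42258 = 17470*(1/42258) = 8735/21129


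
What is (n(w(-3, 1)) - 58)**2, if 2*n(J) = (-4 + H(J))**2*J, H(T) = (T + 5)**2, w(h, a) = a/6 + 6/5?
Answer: 1722977704736293093201/2361960000000000 ≈ 7.2947e+5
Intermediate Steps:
w(h, a) = 6/5 + a/6 (w(h, a) = a*(1/6) + 6*(1/5) = a/6 + 6/5 = 6/5 + a/6)
H(T) = (5 + T)**2
n(J) = J*(-4 + (5 + J)**2)**2/2 (n(J) = ((-4 + (5 + J)**2)**2*J)/2 = (J*(-4 + (5 + J)**2)**2)/2 = J*(-4 + (5 + J)**2)**2/2)
(n(w(-3, 1)) - 58)**2 = ((6/5 + (1/6)*1)*(-4 + (5 + (6/5 + (1/6)*1))**2)**2/2 - 58)**2 = ((6/5 + 1/6)*(-4 + (5 + (6/5 + 1/6))**2)**2/2 - 58)**2 = ((1/2)*(41/30)*(-4 + (5 + 41/30)**2)**2 - 58)**2 = ((1/2)*(41/30)*(-4 + (191/30)**2)**2 - 58)**2 = ((1/2)*(41/30)*(-4 + 36481/900)**2 - 58)**2 = ((1/2)*(41/30)*(32881/900)**2 - 58)**2 = ((1/2)*(41/30)*(1081160161/810000) - 58)**2 = (44327566601/48600000 - 58)**2 = (41508766601/48600000)**2 = 1722977704736293093201/2361960000000000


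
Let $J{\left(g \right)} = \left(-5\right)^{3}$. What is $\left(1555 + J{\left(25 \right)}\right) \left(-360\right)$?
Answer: $-514800$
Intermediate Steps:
$J{\left(g \right)} = -125$
$\left(1555 + J{\left(25 \right)}\right) \left(-360\right) = \left(1555 - 125\right) \left(-360\right) = 1430 \left(-360\right) = -514800$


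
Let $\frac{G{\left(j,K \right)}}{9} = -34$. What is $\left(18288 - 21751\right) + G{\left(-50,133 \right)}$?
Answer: $-3769$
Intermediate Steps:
$G{\left(j,K \right)} = -306$ ($G{\left(j,K \right)} = 9 \left(-34\right) = -306$)
$\left(18288 - 21751\right) + G{\left(-50,133 \right)} = \left(18288 - 21751\right) - 306 = -3463 - 306 = -3769$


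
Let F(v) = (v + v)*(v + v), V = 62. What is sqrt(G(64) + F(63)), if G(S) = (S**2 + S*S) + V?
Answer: sqrt(24130) ≈ 155.34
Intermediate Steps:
F(v) = 4*v**2 (F(v) = (2*v)*(2*v) = 4*v**2)
G(S) = 62 + 2*S**2 (G(S) = (S**2 + S*S) + 62 = (S**2 + S**2) + 62 = 2*S**2 + 62 = 62 + 2*S**2)
sqrt(G(64) + F(63)) = sqrt((62 + 2*64**2) + 4*63**2) = sqrt((62 + 2*4096) + 4*3969) = sqrt((62 + 8192) + 15876) = sqrt(8254 + 15876) = sqrt(24130)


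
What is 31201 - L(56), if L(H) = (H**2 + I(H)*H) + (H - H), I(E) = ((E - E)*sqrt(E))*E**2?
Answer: 28065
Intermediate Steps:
I(E) = 0 (I(E) = (0*sqrt(E))*E**2 = 0*E**2 = 0)
L(H) = H**2 (L(H) = (H**2 + 0*H) + (H - H) = (H**2 + 0) + 0 = H**2 + 0 = H**2)
31201 - L(56) = 31201 - 1*56**2 = 31201 - 1*3136 = 31201 - 3136 = 28065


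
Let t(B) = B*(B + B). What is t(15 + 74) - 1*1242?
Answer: 14600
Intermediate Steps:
t(B) = 2*B² (t(B) = B*(2*B) = 2*B²)
t(15 + 74) - 1*1242 = 2*(15 + 74)² - 1*1242 = 2*89² - 1242 = 2*7921 - 1242 = 15842 - 1242 = 14600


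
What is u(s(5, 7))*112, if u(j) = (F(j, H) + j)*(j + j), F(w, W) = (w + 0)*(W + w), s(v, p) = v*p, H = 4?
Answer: 10976000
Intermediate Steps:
s(v, p) = p*v
F(w, W) = w*(W + w)
u(j) = 2*j*(j + j*(4 + j)) (u(j) = (j*(4 + j) + j)*(j + j) = (j + j*(4 + j))*(2*j) = 2*j*(j + j*(4 + j)))
u(s(5, 7))*112 = (2*(7*5)**2*(5 + 7*5))*112 = (2*35**2*(5 + 35))*112 = (2*1225*40)*112 = 98000*112 = 10976000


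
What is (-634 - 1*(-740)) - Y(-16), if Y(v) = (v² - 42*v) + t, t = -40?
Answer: -782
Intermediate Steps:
Y(v) = -40 + v² - 42*v (Y(v) = (v² - 42*v) - 40 = -40 + v² - 42*v)
(-634 - 1*(-740)) - Y(-16) = (-634 - 1*(-740)) - (-40 + (-16)² - 42*(-16)) = (-634 + 740) - (-40 + 256 + 672) = 106 - 1*888 = 106 - 888 = -782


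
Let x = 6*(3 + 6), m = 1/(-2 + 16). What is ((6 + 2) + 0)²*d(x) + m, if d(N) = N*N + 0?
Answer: 2612737/14 ≈ 1.8662e+5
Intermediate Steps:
m = 1/14 ≈ 0.071429
x = 54 (x = 6*9 = 54)
d(N) = N² (d(N) = N² + 0 = N²)
((6 + 2) + 0)²*d(x) + m = ((6 + 2) + 0)²*54² + 1/14 = (8 + 0)²*2916 + 1/14 = 8²*2916 + 1/14 = 64*2916 + 1/14 = 186624 + 1/14 = 2612737/14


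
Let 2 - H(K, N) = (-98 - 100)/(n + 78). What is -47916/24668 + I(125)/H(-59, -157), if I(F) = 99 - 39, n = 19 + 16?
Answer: 9183291/653702 ≈ 14.048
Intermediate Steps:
n = 35
I(F) = 60
H(K, N) = 424/113 (H(K, N) = 2 - (-98 - 100)/(35 + 78) = 2 - (-198)/113 = 2 - 1*(-198/113) = 2 + 198/113 = 424/113)
-47916/24668 + I(125)/H(-59, -157) = -47916/24668 + 60/(424/113) = -47916*1/24668 + 60*(113/424) = -11979/6167 + 1695/106 = 9183291/653702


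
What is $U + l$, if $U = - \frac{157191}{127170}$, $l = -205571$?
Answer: $- \frac{8714207087}{42390} \approx -2.0557 \cdot 10^{5}$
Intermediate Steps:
$U = - \frac{52397}{42390}$ ($U = \left(-157191\right) \frac{1}{127170} = - \frac{52397}{42390} \approx -1.2361$)
$U + l = - \frac{52397}{42390} - 205571 = - \frac{8714207087}{42390}$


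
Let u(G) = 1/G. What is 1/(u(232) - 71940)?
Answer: -232/16690079 ≈ -1.3900e-5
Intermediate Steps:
1/(u(232) - 71940) = 1/(1/232 - 71940) = 1/(-16690079/232) = -232/16690079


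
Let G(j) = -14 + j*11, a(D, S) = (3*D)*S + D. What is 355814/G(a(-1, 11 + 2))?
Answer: -177907/227 ≈ -783.73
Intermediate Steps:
a(D, S) = D + 3*D*S (a(D, S) = 3*D*S + D = D + 3*D*S)
G(j) = -14 + 11*j
355814/G(a(-1, 11 + 2)) = 355814/(-14 + 11*(-(1 + 3*(11 + 2)))) = 355814/(-14 + 11*(-(1 + 3*13))) = 355814/(-14 + 11*(-(1 + 39))) = 355814/(-14 + 11*(-1*40)) = 355814/(-14 + 11*(-40)) = 355814/(-14 - 440) = 355814/(-454) = 355814*(-1/454) = -177907/227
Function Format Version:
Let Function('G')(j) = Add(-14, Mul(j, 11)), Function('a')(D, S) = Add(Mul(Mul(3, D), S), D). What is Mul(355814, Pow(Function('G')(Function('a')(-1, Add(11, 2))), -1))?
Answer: Rational(-177907, 227) ≈ -783.73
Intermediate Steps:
Function('a')(D, S) = Add(D, Mul(3, D, S)) (Function('a')(D, S) = Add(Mul(3, D, S), D) = Add(D, Mul(3, D, S)))
Function('G')(j) = Add(-14, Mul(11, j))
Mul(355814, Pow(Function('G')(Function('a')(-1, Add(11, 2))), -1)) = Mul(355814, Pow(Add(-14, Mul(11, Mul(-1, Add(1, Mul(3, Add(11, 2)))))), -1)) = Mul(355814, Pow(Add(-14, Mul(11, Mul(-1, Add(1, Mul(3, 13))))), -1)) = Mul(355814, Pow(Add(-14, Mul(11, Mul(-1, Add(1, 39)))), -1)) = Mul(355814, Pow(Add(-14, Mul(11, Mul(-1, 40))), -1)) = Mul(355814, Pow(Add(-14, Mul(11, -40)), -1)) = Mul(355814, Pow(Add(-14, -440), -1)) = Mul(355814, Pow(-454, -1)) = Mul(355814, Rational(-1, 454)) = Rational(-177907, 227)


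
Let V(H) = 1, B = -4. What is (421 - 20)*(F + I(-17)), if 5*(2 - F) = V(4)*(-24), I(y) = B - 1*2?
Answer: 1604/5 ≈ 320.80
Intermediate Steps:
I(y) = -6 (I(y) = -4 - 1*2 = -4 - 2 = -6)
F = 34/5 (F = 2 - (-24)/5 = 2 - ⅕*(-24) = 2 + 24/5 = 34/5 ≈ 6.8000)
(421 - 20)*(F + I(-17)) = (421 - 20)*(34/5 - 6) = 401*(⅘) = 1604/5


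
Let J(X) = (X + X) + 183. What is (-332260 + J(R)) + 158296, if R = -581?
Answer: -174943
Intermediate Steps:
J(X) = 183 + 2*X (J(X) = 2*X + 183 = 183 + 2*X)
(-332260 + J(R)) + 158296 = (-332260 + (183 + 2*(-581))) + 158296 = (-332260 + (183 - 1162)) + 158296 = (-332260 - 979) + 158296 = -333239 + 158296 = -174943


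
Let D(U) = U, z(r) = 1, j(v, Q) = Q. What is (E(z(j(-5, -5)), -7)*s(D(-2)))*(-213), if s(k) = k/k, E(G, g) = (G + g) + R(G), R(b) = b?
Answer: 1065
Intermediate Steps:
E(G, g) = g + 2*G (E(G, g) = (G + g) + G = g + 2*G)
s(k) = 1
(E(z(j(-5, -5)), -7)*s(D(-2)))*(-213) = ((-7 + 2*1)*1)*(-213) = ((-7 + 2)*1)*(-213) = -5*1*(-213) = -5*(-213) = 1065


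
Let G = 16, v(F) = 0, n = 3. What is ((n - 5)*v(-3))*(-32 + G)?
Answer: 0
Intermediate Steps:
((n - 5)*v(-3))*(-32 + G) = ((3 - 5)*0)*(-32 + 16) = -2*0*(-16) = 0*(-16) = 0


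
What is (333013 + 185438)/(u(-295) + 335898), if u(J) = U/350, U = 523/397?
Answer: 72038766450/46673027623 ≈ 1.5435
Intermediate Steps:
U = 523/397 (U = 523*(1/397) = 523/397 ≈ 1.3174)
u(J) = 523/138950 (u(J) = (523/397)/350 = (523/397)*(1/350) = 523/138950)
(333013 + 185438)/(u(-295) + 335898) = (333013 + 185438)/(523/138950 + 335898) = 518451/(46673027623/138950) = 518451*(138950/46673027623) = 72038766450/46673027623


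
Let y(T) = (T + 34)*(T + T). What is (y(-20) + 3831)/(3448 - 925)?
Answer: 3271/2523 ≈ 1.2965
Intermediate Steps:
y(T) = 2*T*(34 + T) (y(T) = (34 + T)*(2*T) = 2*T*(34 + T))
(y(-20) + 3831)/(3448 - 925) = (2*(-20)*(34 - 20) + 3831)/(3448 - 925) = (2*(-20)*14 + 3831)/2523 = (-560 + 3831)*(1/2523) = 3271*(1/2523) = 3271/2523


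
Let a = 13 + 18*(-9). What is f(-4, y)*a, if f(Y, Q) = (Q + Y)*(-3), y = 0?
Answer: -1788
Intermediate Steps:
f(Y, Q) = -3*Q - 3*Y
a = -149 (a = 13 - 162 = -149)
f(-4, y)*a = (-3*0 - 3*(-4))*(-149) = (0 + 12)*(-149) = 12*(-149) = -1788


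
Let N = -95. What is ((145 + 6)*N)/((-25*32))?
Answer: 2869/160 ≈ 17.931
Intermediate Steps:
((145 + 6)*N)/((-25*32)) = ((145 + 6)*(-95))/((-25*32)) = (151*(-95))/(-800) = -14345*(-1/800) = 2869/160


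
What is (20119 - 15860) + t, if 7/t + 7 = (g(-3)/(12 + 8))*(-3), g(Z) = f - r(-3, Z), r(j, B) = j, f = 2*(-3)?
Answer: 557789/131 ≈ 4257.9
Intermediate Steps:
f = -6
g(Z) = -3 (g(Z) = -6 - 1*(-3) = -6 + 3 = -3)
t = -140/131 (t = 7/(-7 - 3/(12 + 8)*(-3)) = 7/(-7 - 3/20*(-3)) = 7/(-7 + 9/20) = 7/(-131/20) = 7*(-20/131) = -140/131 ≈ -1.0687)
(20119 - 15860) + t = (20119 - 15860) - 140/131 = 4259 - 140/131 = 557789/131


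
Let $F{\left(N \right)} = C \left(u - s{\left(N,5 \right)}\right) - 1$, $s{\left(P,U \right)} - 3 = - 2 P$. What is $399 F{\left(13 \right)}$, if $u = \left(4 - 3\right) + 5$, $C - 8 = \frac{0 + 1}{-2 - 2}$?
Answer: $\frac{357105}{4} \approx 89276.0$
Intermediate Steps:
$s{\left(P,U \right)} = 3 - 2 P$
$C = \frac{31}{4}$ ($C = 8 + \frac{0 + 1}{-2 - 2} = 8 + 1 \frac{1}{-4} = 8 + 1 \left(- \frac{1}{4}\right) = 8 - \frac{1}{4} = \frac{31}{4} \approx 7.75$)
$u = 6$ ($u = 1 + 5 = 6$)
$F{\left(N \right)} = \frac{89}{4} + \frac{31 N}{2}$ ($F{\left(N \right)} = \frac{31 \left(6 - \left(3 - 2 N\right)\right)}{4} - 1 = \frac{31 \left(6 + \left(-3 + 2 N\right)\right)}{4} - 1 = \frac{31 \left(3 + 2 N\right)}{4} - 1 = \left(\frac{93}{4} + \frac{31 N}{2}\right) - 1 = \frac{89}{4} + \frac{31 N}{2}$)
$399 F{\left(13 \right)} = 399 \left(\frac{89}{4} + \frac{31}{2} \cdot 13\right) = 399 \left(\frac{89}{4} + \frac{403}{2}\right) = 399 \cdot \frac{895}{4} = \frac{357105}{4}$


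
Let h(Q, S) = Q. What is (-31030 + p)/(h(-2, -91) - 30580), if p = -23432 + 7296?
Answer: 7861/5097 ≈ 1.5423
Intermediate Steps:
p = -16136
(-31030 + p)/(h(-2, -91) - 30580) = (-31030 - 16136)/(-2 - 30580) = -47166/(-30582) = -47166*(-1/30582) = 7861/5097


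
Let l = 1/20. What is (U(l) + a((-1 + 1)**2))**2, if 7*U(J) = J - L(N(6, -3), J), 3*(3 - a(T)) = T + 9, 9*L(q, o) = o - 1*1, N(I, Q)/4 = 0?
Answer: 1/2025 ≈ 0.00049383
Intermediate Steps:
N(I, Q) = 0 (N(I, Q) = 4*0 = 0)
l = 1/20 (l = 1*(1/20) = 1/20 ≈ 0.050000)
L(q, o) = -1/9 + o/9 (L(q, o) = (o - 1*1)/9 = (o - 1)/9 = (-1 + o)/9 = -1/9 + o/9)
a(T) = -T/3 (a(T) = 3 - (T + 9)/3 = 3 - (9 + T)/3 = 3 + (-3 - T/3) = -T/3)
U(J) = 1/63 + 8*J/63 (U(J) = (J - (-1/9 + J/9))/7 = (J + (1/9 - J/9))/7 = (1/9 + 8*J/9)/7 = 1/63 + 8*J/63)
(U(l) + a((-1 + 1)**2))**2 = ((1/63 + (8/63)*(1/20)) - (-1 + 1)**2/3)**2 = ((1/63 + 2/315) - 1/3*0**2)**2 = (1/45 - 1/3*0)**2 = (1/45 + 0)**2 = (1/45)**2 = 1/2025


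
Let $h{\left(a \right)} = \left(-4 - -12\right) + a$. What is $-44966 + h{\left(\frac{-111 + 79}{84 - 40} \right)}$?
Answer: $- \frac{494546}{11} \approx -44959.0$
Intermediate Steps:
$h{\left(a \right)} = 8 + a$ ($h{\left(a \right)} = \left(-4 + 12\right) + a = 8 + a$)
$-44966 + h{\left(\frac{-111 + 79}{84 - 40} \right)} = -44966 + \left(8 + \frac{-111 + 79}{84 - 40}\right) = -44966 + \left(8 - \frac{32}{44}\right) = -44966 + \left(8 - \frac{8}{11}\right) = -44966 + \frac{80}{11} = - \frac{494546}{11}$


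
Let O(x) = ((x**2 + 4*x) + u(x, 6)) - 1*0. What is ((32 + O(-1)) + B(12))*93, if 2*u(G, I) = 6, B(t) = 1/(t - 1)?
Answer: 32829/11 ≈ 2984.5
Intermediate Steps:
B(t) = 1/(-1 + t)
u(G, I) = 3 (u(G, I) = (1/2)*6 = 3)
O(x) = 3 + x**2 + 4*x (O(x) = ((x**2 + 4*x) + 3) - 1*0 = (3 + x**2 + 4*x) + 0 = 3 + x**2 + 4*x)
((32 + O(-1)) + B(12))*93 = ((32 + (3 + (-1)**2 + 4*(-1))) + 1/(-1 + 12))*93 = ((32 + (3 + 1 - 4)) + 1/11)*93 = ((32 + 0) + 1/11)*93 = (32 + 1/11)*93 = (353/11)*93 = 32829/11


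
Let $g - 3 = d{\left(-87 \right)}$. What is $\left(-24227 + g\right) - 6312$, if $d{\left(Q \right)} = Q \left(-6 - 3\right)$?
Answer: $-29753$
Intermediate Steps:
$d{\left(Q \right)} = - 9 Q$ ($d{\left(Q \right)} = Q \left(-9\right) = - 9 Q$)
$g = 786$ ($g = 3 - -783 = 3 + 783 = 786$)
$\left(-24227 + g\right) - 6312 = \left(-24227 + 786\right) - 6312 = -23441 - 6312 = -29753$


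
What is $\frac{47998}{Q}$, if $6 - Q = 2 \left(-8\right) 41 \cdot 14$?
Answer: $\frac{23999}{4595} \approx 5.2229$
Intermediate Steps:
$Q = 9190$ ($Q = 6 - 2 \left(-8\right) 41 \cdot 14 = 6 - \left(-16\right) 41 \cdot 14 = 6 - \left(-656\right) 14 = 6 - -9184 = 6 + 9184 = 9190$)
$\frac{47998}{Q} = \frac{47998}{9190} = 47998 \cdot \frac{1}{9190} = \frac{23999}{4595}$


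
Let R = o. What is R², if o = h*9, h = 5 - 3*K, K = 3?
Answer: 1296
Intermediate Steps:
h = -4 (h = 5 - 3*3 = 5 - 9 = -4)
o = -36 (o = -4*9 = -36)
R = -36
R² = (-36)² = 1296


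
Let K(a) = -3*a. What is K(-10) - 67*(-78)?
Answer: 5256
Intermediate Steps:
K(-10) - 67*(-78) = -3*(-10) - 67*(-78) = 30 + 5226 = 5256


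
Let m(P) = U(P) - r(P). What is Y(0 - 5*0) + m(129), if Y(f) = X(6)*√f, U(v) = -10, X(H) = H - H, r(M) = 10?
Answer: -20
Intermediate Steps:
X(H) = 0
Y(f) = 0 (Y(f) = 0*√f = 0)
m(P) = -20 (m(P) = -10 - 1*10 = -10 - 10 = -20)
Y(0 - 5*0) + m(129) = 0 - 20 = -20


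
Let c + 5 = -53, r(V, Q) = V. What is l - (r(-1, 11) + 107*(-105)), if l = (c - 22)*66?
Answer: 5956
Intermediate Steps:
c = -58 (c = -5 - 53 = -58)
l = -5280 (l = (-58 - 22)*66 = -80*66 = -5280)
l - (r(-1, 11) + 107*(-105)) = -5280 - (-1 + 107*(-105)) = -5280 - (-1 - 11235) = -5280 - 1*(-11236) = -5280 + 11236 = 5956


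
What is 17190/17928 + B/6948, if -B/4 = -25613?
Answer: 9056461/576684 ≈ 15.704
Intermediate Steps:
B = 102452 (B = -4*(-25613) = 102452)
17190/17928 + B/6948 = 17190/17928 + 102452/6948 = 17190*(1/17928) + 102452*(1/6948) = 955/996 + 25613/1737 = 9056461/576684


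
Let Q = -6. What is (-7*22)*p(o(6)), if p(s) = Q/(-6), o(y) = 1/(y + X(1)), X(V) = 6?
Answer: -154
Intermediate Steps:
o(y) = 1/(6 + y) (o(y) = 1/(y + 6) = 1/(6 + y))
p(s) = 1 (p(s) = -6/(-6) = -6*(-1/6) = 1)
(-7*22)*p(o(6)) = -7*22*1 = -154*1 = -154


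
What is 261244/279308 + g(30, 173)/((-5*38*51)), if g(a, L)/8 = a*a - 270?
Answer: 9364517/22554121 ≈ 0.41520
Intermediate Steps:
g(a, L) = -2160 + 8*a**2 (g(a, L) = 8*(a*a - 270) = 8*(a**2 - 270) = 8*(-270 + a**2) = -2160 + 8*a**2)
261244/279308 + g(30, 173)/((-5*38*51)) = 261244/279308 + (-2160 + 8*30**2)/((-5*38*51)) = 261244*(1/279308) + (-2160 + 8*900)/((-190*51)) = 65311/69827 + (-2160 + 7200)/(-9690) = 65311/69827 + 5040*(-1/9690) = 65311/69827 - 168/323 = 9364517/22554121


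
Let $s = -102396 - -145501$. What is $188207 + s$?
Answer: $231312$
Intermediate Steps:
$s = 43105$ ($s = -102396 + 145501 = 43105$)
$188207 + s = 188207 + 43105 = 231312$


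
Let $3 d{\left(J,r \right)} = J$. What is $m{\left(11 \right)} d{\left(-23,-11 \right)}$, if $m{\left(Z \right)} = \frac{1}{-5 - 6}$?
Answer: $\frac{23}{33} \approx 0.69697$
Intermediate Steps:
$d{\left(J,r \right)} = \frac{J}{3}$
$m{\left(Z \right)} = - \frac{1}{11}$ ($m{\left(Z \right)} = \frac{1}{-11} = - \frac{1}{11}$)
$m{\left(11 \right)} d{\left(-23,-11 \right)} = - \frac{\frac{1}{3} \left(-23\right)}{11} = \left(- \frac{1}{11}\right) \left(- \frac{23}{3}\right) = \frac{23}{33}$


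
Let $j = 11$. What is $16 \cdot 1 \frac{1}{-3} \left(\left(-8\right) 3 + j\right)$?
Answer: $\frac{208}{3} \approx 69.333$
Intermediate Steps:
$16 \cdot 1 \frac{1}{-3} \left(\left(-8\right) 3 + j\right) = 16 \cdot 1 \frac{1}{-3} \left(\left(-8\right) 3 + 11\right) = 16 \cdot 1 \left(- \frac{1}{3}\right) \left(-24 + 11\right) = 16 \left(- \frac{1}{3}\right) \left(-13\right) = \left(- \frac{16}{3}\right) \left(-13\right) = \frac{208}{3}$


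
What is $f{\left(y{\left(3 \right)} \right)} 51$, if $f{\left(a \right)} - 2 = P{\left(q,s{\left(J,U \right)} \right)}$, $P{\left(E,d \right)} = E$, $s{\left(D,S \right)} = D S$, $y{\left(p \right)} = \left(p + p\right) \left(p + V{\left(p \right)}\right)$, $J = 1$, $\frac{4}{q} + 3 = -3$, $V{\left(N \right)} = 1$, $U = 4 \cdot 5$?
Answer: $68$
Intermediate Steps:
$U = 20$
$q = - \frac{2}{3}$ ($q = \frac{4}{-3 - 3} = \frac{4}{-6} = 4 \left(- \frac{1}{6}\right) = - \frac{2}{3} \approx -0.66667$)
$y{\left(p \right)} = 2 p \left(1 + p\right)$ ($y{\left(p \right)} = \left(p + p\right) \left(p + 1\right) = 2 p \left(1 + p\right)$)
$f{\left(a \right)} = \frac{4}{3}$ ($f{\left(a \right)} = 2 - \frac{2}{3} = \frac{4}{3}$)
$f{\left(y{\left(3 \right)} \right)} 51 = \frac{4}{3} \cdot 51 = 68$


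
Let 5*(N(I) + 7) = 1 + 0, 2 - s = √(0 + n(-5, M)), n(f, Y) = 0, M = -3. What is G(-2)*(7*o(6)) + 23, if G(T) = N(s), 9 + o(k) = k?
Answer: 829/5 ≈ 165.80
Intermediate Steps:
o(k) = -9 + k
s = 2 (s = 2 - √(0 + 0) = 2 - √0 = 2 - 1*0 = 2 + 0 = 2)
N(I) = -34/5 (N(I) = -7 + (1 + 0)/5 = -7 + (⅕)*1 = -7 + ⅕ = -34/5)
G(T) = -34/5
G(-2)*(7*o(6)) + 23 = -238*(-9 + 6)/5 + 23 = -238*(-3)/5 + 23 = -34/5*(-21) + 23 = 714/5 + 23 = 829/5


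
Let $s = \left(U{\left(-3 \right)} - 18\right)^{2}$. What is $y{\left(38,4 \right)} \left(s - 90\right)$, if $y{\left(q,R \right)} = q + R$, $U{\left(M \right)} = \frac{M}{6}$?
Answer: $\frac{21189}{2} \approx 10595.0$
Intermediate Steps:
$U{\left(M \right)} = \frac{M}{6}$ ($U{\left(M \right)} = M \frac{1}{6} = \frac{M}{6}$)
$s = \frac{1369}{4}$ ($s = \left(\frac{1}{6} \left(-3\right) - 18\right)^{2} = \left(- \frac{1}{2} - 18\right)^{2} = \left(- \frac{37}{2}\right)^{2} = \frac{1369}{4} \approx 342.25$)
$y{\left(q,R \right)} = R + q$
$y{\left(38,4 \right)} \left(s - 90\right) = \left(4 + 38\right) \left(\frac{1369}{4} - 90\right) = 42 \cdot \frac{1009}{4} = \frac{21189}{2}$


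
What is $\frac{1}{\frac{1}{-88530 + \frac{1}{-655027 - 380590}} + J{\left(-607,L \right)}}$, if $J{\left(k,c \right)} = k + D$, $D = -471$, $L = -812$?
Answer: $- \frac{91683173011}{98834461541475} \approx -0.00092764$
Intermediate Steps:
$J{\left(k,c \right)} = -471 + k$ ($J{\left(k,c \right)} = k - 471 = -471 + k$)
$\frac{1}{\frac{1}{-88530 + \frac{1}{-655027 - 380590}} + J{\left(-607,L \right)}} = \frac{1}{\frac{1}{-88530 + \frac{1}{-655027 - 380590}} - 1078} = \frac{1}{\frac{1}{-88530 + \frac{1}{-1035617}} - 1078} = \frac{1}{\frac{1}{-88530 - \frac{1}{1035617}} - 1078} = \frac{1}{\frac{1}{- \frac{91683173011}{1035617}} - 1078} = \frac{1}{- \frac{1035617}{91683173011} - 1078} = \frac{1}{- \frac{98834461541475}{91683173011}} = - \frac{91683173011}{98834461541475}$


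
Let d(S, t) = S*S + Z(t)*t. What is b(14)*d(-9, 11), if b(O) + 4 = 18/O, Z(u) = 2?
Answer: -1957/7 ≈ -279.57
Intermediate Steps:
b(O) = -4 + 18/O
d(S, t) = S**2 + 2*t (d(S, t) = S*S + 2*t = S**2 + 2*t)
b(14)*d(-9, 11) = (-4 + 18/14)*((-9)**2 + 2*11) = (-4 + 18*(1/14))*(81 + 22) = (-4 + 9/7)*103 = -19/7*103 = -1957/7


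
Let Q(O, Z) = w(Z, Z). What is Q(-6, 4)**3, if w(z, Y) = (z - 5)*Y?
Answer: -64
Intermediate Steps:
w(z, Y) = Y*(-5 + z) (w(z, Y) = (-5 + z)*Y = Y*(-5 + z))
Q(O, Z) = Z*(-5 + Z)
Q(-6, 4)**3 = (4*(-5 + 4))**3 = (4*(-1))**3 = (-4)**3 = -64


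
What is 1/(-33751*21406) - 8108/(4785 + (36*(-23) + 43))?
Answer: -732227304231/361236953000 ≈ -2.0270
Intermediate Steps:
1/(-33751*21406) - 8108/(4785 + (36*(-23) + 43)) = -1/33751*1/21406 - 8108/(4785 + (-828 + 43)) = -1/722473906 - 8108/(4785 - 785) = -1/722473906 - 8108/4000 = -1/722473906 - 8108*1/4000 = -1/722473906 - 2027/1000 = -732227304231/361236953000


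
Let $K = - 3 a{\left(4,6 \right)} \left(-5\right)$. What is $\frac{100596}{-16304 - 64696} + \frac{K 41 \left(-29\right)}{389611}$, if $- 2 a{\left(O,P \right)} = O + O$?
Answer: $- \frac{2784564013}{2629874250} \approx -1.0588$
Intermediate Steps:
$a{\left(O,P \right)} = - O$ ($a{\left(O,P \right)} = - \frac{O + O}{2} = - \frac{2 O}{2} = - O$)
$K = -60$ ($K = - 3 \left(\left(-1\right) 4\right) \left(-5\right) = \left(-3\right) \left(-4\right) \left(-5\right) = 12 \left(-5\right) = -60$)
$\frac{100596}{-16304 - 64696} + \frac{K 41 \left(-29\right)}{389611} = \frac{100596}{-16304 - 64696} + \frac{\left(-60\right) 41 \left(-29\right)}{389611} = \frac{100596}{-16304 - 64696} + \left(-2460\right) \left(-29\right) \frac{1}{389611} = \frac{100596}{-81000} + 71340 \cdot \frac{1}{389611} = 100596 \left(- \frac{1}{81000}\right) + \frac{71340}{389611} = - \frac{8383}{6750} + \frac{71340}{389611} = - \frac{2784564013}{2629874250}$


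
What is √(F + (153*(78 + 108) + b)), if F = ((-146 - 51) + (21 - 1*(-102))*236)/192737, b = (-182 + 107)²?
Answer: √1266105543293474/192737 ≈ 184.62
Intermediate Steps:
b = 5625 (b = (-75)² = 5625)
F = 28831/192737 (F = (-197 + (21 + 102)*236)*(1/192737) = (-197 + 123*236)*(1/192737) = (-197 + 29028)*(1/192737) = 28831*(1/192737) = 28831/192737 ≈ 0.14959)
√(F + (153*(78 + 108) + b)) = √(28831/192737 + (153*(78 + 108) + 5625)) = √(28831/192737 + (153*186 + 5625)) = √(28831/192737 + (28458 + 5625)) = √(28831/192737 + 34083) = √(6569084002/192737) = √1266105543293474/192737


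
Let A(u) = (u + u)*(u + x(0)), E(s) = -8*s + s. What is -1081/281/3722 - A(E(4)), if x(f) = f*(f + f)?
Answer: -1639944057/1045882 ≈ -1568.0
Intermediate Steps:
x(f) = 2*f² (x(f) = f*(2*f) = 2*f²)
E(s) = -7*s
A(u) = 2*u² (A(u) = (u + u)*(u + 2*0²) = (2*u)*(u + 2*0) = (2*u)*(u + 0) = (2*u)*u = 2*u²)
-1081/281/3722 - A(E(4)) = -1081/281/3722 - 2*(-7*4)² = -1081*1/281*(1/3722) - 2*(-28)² = -1081/281*1/3722 - 2*784 = -1081/1045882 - 1*1568 = -1081/1045882 - 1568 = -1639944057/1045882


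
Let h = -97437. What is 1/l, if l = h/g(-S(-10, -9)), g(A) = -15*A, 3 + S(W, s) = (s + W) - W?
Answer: 60/32479 ≈ 0.0018473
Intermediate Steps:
S(W, s) = -3 + s (S(W, s) = -3 + ((s + W) - W) = -3 + ((W + s) - W) = -3 + s)
l = 32479/60 (l = -97437*1/(15*(-3 - 9)) = -97437/((-(-15)*(-12))) = -97437/((-15*12)) = -97437/(-180) = -97437*(-1/180) = 32479/60 ≈ 541.32)
1/l = 1/(32479/60) = 60/32479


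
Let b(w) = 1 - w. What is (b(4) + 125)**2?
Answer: 14884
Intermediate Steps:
(b(4) + 125)**2 = ((1 - 1*4) + 125)**2 = ((1 - 4) + 125)**2 = (-3 + 125)**2 = 122**2 = 14884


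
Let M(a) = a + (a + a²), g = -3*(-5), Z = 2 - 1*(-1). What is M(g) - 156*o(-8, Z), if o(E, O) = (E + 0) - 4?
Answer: 2127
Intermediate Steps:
Z = 3 (Z = 2 + 1 = 3)
o(E, O) = -4 + E (o(E, O) = E - 4 = -4 + E)
g = 15
M(a) = a² + 2*a
M(g) - 156*o(-8, Z) = 15*(2 + 15) - 156*(-4 - 8) = 15*17 - 156*(-12) = 255 + 1872 = 2127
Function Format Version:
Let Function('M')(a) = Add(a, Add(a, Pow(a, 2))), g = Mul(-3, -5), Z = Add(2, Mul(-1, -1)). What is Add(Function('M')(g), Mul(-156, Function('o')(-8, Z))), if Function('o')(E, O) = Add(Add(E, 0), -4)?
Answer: 2127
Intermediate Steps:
Z = 3 (Z = Add(2, 1) = 3)
Function('o')(E, O) = Add(-4, E) (Function('o')(E, O) = Add(E, -4) = Add(-4, E))
g = 15
Function('M')(a) = Add(Pow(a, 2), Mul(2, a))
Add(Function('M')(g), Mul(-156, Function('o')(-8, Z))) = Add(Mul(15, Add(2, 15)), Mul(-156, Add(-4, -8))) = Add(Mul(15, 17), Mul(-156, -12)) = Add(255, 1872) = 2127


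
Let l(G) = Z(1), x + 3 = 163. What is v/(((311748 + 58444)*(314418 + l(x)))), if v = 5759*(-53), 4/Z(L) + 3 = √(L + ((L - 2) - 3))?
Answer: -287905672977/109789377613896256 - 305227*I*√3/109789377613896256 ≈ -2.6223e-6 - 4.8153e-12*I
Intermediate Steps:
x = 160 (x = -3 + 163 = 160)
Z(L) = 4/(-3 + √(-5 + 2*L)) (Z(L) = 4/(-3 + √(L + ((L - 2) - 3))) = 4/(-3 + √(L + ((-2 + L) - 3))) = 4/(-3 + √(L + (-5 + L))) = 4/(-3 + √(-5 + 2*L)))
l(G) = 4/(-3 + I*√3) (l(G) = 4/(-3 + √(-5 + 2*1)) = 4/(-3 + √(-5 + 2)) = 4/(-3 + √(-3)) = 4/(-3 + I*√3))
v = -305227
v/(((311748 + 58444)*(314418 + l(x)))) = -305227*1/((311748 + 58444)*(314418 + (-1 - I*√3/3))) = -305227*1/(370192*(314417 - I*√3/3)) = -305227/(116394658064 - 370192*I*√3/3)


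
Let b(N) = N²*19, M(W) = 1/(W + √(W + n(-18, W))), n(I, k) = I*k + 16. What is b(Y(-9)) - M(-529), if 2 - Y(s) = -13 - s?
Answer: 185249617/270832 + 3*√1001/270832 ≈ 684.00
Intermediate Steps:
n(I, k) = 16 + I*k
M(W) = 1/(W + √(16 - 17*W)) (M(W) = 1/(W + √(W + (16 - 18*W))) = 1/(W + √(16 - 17*W)))
Y(s) = 15 + s (Y(s) = 2 - (-13 - s) = 2 + (13 + s) = 15 + s)
b(N) = 19*N²
b(Y(-9)) - M(-529) = 19*(15 - 9)² - 1/(-529 + √(16 - 17*(-529))) = 19*6² - 1/(-529 + √(16 + 8993)) = 19*36 - 1/(-529 + √9009) = 684 - 1/(-529 + 3*√1001)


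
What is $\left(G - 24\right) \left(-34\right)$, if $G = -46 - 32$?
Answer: $3468$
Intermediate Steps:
$G = -78$ ($G = -46 - 32 = -78$)
$\left(G - 24\right) \left(-34\right) = \left(-78 - 24\right) \left(-34\right) = \left(-102\right) \left(-34\right) = 3468$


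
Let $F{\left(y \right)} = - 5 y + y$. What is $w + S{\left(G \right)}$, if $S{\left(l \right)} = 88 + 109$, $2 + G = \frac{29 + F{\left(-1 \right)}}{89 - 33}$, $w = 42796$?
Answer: $42993$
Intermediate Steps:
$F{\left(y \right)} = - 4 y$
$G = - \frac{79}{56}$ ($G = -2 + \frac{29 - -4}{89 - 33} = -2 + \frac{29 + 4}{56} = -2 + 33 \cdot \frac{1}{56} = -2 + \frac{33}{56} = - \frac{79}{56} \approx -1.4107$)
$S{\left(l \right)} = 197$
$w + S{\left(G \right)} = 42796 + 197 = 42993$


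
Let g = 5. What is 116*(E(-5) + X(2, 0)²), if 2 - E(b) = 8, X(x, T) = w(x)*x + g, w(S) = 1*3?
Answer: 13340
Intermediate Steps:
w(S) = 3
X(x, T) = 5 + 3*x (X(x, T) = 3*x + 5 = 5 + 3*x)
E(b) = -6 (E(b) = 2 - 1*8 = 2 - 8 = -6)
116*(E(-5) + X(2, 0)²) = 116*(-6 + (5 + 3*2)²) = 116*(-6 + (5 + 6)²) = 116*(-6 + 11²) = 116*(-6 + 121) = 116*115 = 13340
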